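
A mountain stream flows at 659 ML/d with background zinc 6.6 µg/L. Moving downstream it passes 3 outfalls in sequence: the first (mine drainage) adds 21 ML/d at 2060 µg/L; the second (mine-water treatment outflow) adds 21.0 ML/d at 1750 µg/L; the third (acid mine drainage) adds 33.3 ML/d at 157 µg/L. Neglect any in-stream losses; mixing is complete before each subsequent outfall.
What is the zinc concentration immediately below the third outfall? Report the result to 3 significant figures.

After outfall 1: Q = 659.0 + 21.00 = 680.0 ML/d; C = (659.0·6.600 + 21.00·2060)/680.0 = 70.01 µg/L.
After outfall 2: Q = 680.0 + 21.00 = 701.0 ML/d; C = (680.0·70.01 + 21.00·1750)/701.0 = 120.3 µg/L.
After outfall 3: Q = 701.0 + 33.30 = 734.3 ML/d; C = (701.0·120.3 + 33.30·157.0)/734.3 = 122.0 µg/L.

122 µg/L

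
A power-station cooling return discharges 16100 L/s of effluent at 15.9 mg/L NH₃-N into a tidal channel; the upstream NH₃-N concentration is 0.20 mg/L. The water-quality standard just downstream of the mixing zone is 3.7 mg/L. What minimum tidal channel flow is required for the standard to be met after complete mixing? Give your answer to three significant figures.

56100 L/s

Set C_mix = 3.7: (Q·0.2000 + 16100·15.90) / (Q + 16100) = 3.7
→ Q = 16100·(15.90 − 3.7)/(3.7 − 0.2000) = 56120 L/s.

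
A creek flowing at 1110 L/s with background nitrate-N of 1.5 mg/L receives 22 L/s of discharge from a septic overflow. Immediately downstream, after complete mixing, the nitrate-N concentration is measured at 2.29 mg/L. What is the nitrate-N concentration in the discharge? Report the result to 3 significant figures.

Mass balance: 1110·1.500 + 22.00·Cₑ = 1132·2.290
→ Cₑ = (1132·2.290 − 1110·1.500) / 22.00 = 42.15 mg/L.

42.1 mg/L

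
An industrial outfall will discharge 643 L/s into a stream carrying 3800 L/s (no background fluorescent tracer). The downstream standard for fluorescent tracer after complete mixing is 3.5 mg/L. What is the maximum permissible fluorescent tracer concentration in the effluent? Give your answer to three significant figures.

At the limit, (Qr·Cr + Qe·Cₑ)/(Qr + Qe) = 3.5:
Cₑ = (4443·3.5 − 3800·0) / 643.0 = 24.18 mg/L.

24.2 mg/L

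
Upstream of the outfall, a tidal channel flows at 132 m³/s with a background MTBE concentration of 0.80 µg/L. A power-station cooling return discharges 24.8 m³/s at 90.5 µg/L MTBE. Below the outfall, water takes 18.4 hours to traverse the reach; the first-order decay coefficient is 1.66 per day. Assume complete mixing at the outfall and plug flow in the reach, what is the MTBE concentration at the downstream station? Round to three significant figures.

4.20 µg/L

Mass balance: C = (132.0·0.8000 + 24.80·90.50) / 156.8 = 2350/156.8 = 14.99 µg/L.
After decay, C = 14.99 × e^(−kt) = 14.99 × 0.2801 = 4.198 µg/L.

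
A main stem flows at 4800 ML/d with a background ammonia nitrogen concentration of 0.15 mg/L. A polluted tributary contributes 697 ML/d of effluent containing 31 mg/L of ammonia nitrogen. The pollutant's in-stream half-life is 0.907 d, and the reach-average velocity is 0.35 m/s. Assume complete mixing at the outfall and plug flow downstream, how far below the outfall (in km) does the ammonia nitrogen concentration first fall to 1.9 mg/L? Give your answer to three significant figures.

30.1 km

Flow-weighted average: C = (4800·0.1500 + 697.0·31.00) / 5497 = 22330/5497 = 4.062 mg/L.
Half-life 0.907 d → k = ln 2 / 0.907 = 0.7642 d⁻¹.
Set 4.062·exp(−k·t) = 1.9 → t = ln(4.062/1.9)/k = 85890 s = 23.86 h.
Distance = v·t = 0.35·85890 = 30060 m = 30.06 km.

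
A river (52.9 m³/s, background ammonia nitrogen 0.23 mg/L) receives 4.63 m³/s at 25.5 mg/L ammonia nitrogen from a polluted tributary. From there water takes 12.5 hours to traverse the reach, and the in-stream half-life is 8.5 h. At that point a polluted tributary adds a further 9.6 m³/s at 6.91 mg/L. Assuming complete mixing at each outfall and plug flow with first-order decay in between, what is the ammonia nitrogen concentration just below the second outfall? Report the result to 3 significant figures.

1.69 mg/L

After mixing, C = (52.90·0.2300 + 4.630·25.50) / 57.53 = 130.2/57.53 = 2.264 mg/L; combined flow 57.53 m³/s.
Half-life 8.5 h → k = ln 2 / 8.5 = 0.08155 h⁻¹ = 1.957 d⁻¹.
First-order decay: C = 2.264·exp(−k·t) = 2.264·0.3608 = 0.8168 mg/L.
At the second outfall, C = (57.53·0.8168 + 9.600·6.910) / (57.53 + 9.600) = 1.688 mg/L.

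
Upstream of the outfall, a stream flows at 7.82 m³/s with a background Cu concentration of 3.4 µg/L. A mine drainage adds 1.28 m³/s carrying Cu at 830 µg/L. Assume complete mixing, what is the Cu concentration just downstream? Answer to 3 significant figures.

Flow-weighted average: C = (7.820·3.400 + 1.280·830.0) / 9.100 = 1089/9.100 = 119.7 µg/L.

120 µg/L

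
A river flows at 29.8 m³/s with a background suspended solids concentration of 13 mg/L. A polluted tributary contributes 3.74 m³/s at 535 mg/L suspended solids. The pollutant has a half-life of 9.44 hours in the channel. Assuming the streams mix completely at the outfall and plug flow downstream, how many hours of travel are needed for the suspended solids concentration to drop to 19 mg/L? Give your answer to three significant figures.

18.0 h

After mixing, C = (29.80·13.00 + 3.740·535.0) / 33.54 = 2388/33.54 = 71.21 mg/L.
Half-life 9.44 h → k = ln 2 / 9.44 = 0.07343 h⁻¹ = 1.762 d⁻¹.
71.21·exp(−k·t) = 19 → t = ln(71.21/19)/k = 64770 s = 17.99 h.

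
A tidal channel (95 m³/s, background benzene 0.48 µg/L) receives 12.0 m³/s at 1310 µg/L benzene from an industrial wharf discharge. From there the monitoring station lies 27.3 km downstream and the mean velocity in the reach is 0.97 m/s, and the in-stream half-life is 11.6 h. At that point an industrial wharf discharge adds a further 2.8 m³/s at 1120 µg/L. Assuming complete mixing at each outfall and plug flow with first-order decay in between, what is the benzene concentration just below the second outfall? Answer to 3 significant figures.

Flow-weighted average: C = (95.00·0.4800 + 12.00·1310) / 107.0 = 15770/107.0 = 147.3 µg/L; combined flow 107.0 m³/s.
Travel time t = 27.3·1000 / 0.97 = 28140 s = 7.818 h.
Half-life 11.6 h → k = ln 2 / 11.6 = 0.05975 h⁻¹ = 1.434 d⁻¹.
First-order decay: C = 147.3·exp(−k·t) = 147.3·0.6268 = 92.35 µg/L.
Second outfall: C = (107.0·92.35 + 2.800·1120)/109.8 = 118.6 µg/L.

119 µg/L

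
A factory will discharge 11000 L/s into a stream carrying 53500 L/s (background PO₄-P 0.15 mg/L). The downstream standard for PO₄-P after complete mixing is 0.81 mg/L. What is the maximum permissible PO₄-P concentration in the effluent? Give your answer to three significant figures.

4.02 mg/L

At the limit, (Qr·Cr + Qe·Cₑ)/(Qr + Qe) = 0.81:
Cₑ = (64500·0.81 − 53500·0.1500) / 11000 = 4.020 mg/L.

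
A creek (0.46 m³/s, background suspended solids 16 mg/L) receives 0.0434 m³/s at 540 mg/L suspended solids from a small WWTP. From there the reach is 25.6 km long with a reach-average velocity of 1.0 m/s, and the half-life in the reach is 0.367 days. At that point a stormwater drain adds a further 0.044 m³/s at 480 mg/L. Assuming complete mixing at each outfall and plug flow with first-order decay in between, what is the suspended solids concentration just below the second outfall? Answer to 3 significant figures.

70.7 mg/L

Mass balance: C = (0.4600·16.00 + 0.04340·540.0) / 0.5034 = 30.80/0.5034 = 61.18 mg/L; combined flow 0.5034 m³/s.
Travel time t = 25.6·1000 / 1.0 = 25600 s = 7.111 h.
Half-life 0.367 d → k = ln 2 / 0.367 = 1.889 d⁻¹.
Decay over the reach: 61.18·exp(−kt) = 61.18·0.5714 = 34.96 mg/L.
Second outfall: C = (0.5034·34.96 + 0.04400·480.0)/0.5474 = 70.73 mg/L.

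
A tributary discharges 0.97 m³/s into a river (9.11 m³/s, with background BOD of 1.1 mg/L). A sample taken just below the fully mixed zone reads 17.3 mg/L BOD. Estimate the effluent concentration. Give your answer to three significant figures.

Mass balance: 9.110·1.100 + 0.9700·Cₑ = 10.08·17.30
→ Cₑ = (10.08·17.30 − 9.110·1.100) / 0.9700 = 169.4 mg/L.

169 mg/L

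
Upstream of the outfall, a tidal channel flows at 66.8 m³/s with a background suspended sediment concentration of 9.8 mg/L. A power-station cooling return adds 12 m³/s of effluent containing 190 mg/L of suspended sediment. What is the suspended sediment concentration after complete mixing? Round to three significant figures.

37.2 mg/L

Flow-weighted average: C = (66.80·9.800 + 12.00·190.0) / 78.80 = 2935/78.80 = 37.24 mg/L.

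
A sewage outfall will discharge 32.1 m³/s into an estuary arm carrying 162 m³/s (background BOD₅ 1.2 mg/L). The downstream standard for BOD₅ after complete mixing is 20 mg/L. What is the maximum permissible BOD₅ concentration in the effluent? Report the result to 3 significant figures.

115 mg/L

At the limit, (Qr·Cr + Qe·Cₑ)/(Qr + Qe) = 20:
Cₑ = (194.1·20 − 162.0·1.200) / 32.10 = 114.9 mg/L.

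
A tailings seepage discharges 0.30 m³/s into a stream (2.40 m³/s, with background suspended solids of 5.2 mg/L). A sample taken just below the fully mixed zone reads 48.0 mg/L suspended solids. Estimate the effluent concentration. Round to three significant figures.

Mass balance: 2.400·5.200 + 0.3000·Cₑ = 2.700·48.00
→ Cₑ = (2.700·48.00 − 2.400·5.200) / 0.3000 = 390.4 mg/L.

390 mg/L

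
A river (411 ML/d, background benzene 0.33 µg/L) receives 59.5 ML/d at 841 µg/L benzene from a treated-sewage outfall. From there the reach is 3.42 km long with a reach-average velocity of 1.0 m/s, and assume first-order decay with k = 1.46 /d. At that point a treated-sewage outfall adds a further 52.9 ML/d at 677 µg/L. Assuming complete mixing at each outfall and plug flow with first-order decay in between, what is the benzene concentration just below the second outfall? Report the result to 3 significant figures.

Mass balance: C = (411.0·0.3300 + 59.50·841.0) / 470.5 = 50180/470.5 = 106.6 µg/L; combined flow 470.5 ML/d.
Travel time t = 3.42·1000 / 1.0 = 3420 s = 0.9500 h.
Applying C = C₀e^(−kt): 106.6 × 0.9438 = 100.7 µg/L.
At the second outfall, C = (470.5·100.7 + 52.90·677.0) / (470.5 + 52.90) = 158.9 µg/L.

159 µg/L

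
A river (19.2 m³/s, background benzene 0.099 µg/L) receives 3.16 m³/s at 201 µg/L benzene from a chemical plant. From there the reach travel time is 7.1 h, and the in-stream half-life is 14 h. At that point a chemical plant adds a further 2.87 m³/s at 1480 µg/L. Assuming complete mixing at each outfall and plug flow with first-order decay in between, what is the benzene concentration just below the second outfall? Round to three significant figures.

Mixed concentration C = ΣQC/ΣQ = (19.20·0.09900 + 3.160·201.0) / 22.36 = 637.1/22.36 = 28.49 µg/L; combined flow 22.36 m³/s.
Half-life 14 h → k = ln 2 / 14 = 0.04951 h⁻¹ = 1.188 d⁻¹.
Decay over the reach: 28.49·exp(−kt) = 28.49·0.7036 = 20.05 µg/L.
Second outfall: C = (22.36·20.05 + 2.870·1480)/25.23 = 186.1 µg/L.

186 µg/L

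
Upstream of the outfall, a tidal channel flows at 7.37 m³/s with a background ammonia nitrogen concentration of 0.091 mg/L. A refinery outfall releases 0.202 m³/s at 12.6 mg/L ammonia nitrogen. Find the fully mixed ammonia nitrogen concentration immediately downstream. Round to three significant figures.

0.425 mg/L

Flow-weighted average: C = (7.370·0.09100 + 0.2020·12.60) / 7.572 = 3.216/7.572 = 0.4247 mg/L.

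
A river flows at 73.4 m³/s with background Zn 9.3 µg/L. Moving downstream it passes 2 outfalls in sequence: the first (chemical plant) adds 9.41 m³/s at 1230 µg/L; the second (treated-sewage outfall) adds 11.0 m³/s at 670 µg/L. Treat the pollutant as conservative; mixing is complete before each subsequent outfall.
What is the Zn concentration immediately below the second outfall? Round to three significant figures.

209 µg/L

Outfall 1: combined Q = 82.81 m³/s; C = (73.40·9.300 + 9.410·1230)/82.81 = 148.0 µg/L.
Outfall 2: combined Q = 93.81 m³/s; C = (82.81·148.0 + 11.00·670.0)/93.81 = 209.2 µg/L.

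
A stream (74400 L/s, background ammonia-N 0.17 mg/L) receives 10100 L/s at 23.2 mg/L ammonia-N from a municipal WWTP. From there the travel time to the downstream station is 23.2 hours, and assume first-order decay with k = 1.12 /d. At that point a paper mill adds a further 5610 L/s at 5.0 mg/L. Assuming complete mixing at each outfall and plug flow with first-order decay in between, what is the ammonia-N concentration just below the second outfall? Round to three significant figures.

1.24 mg/L

Flow-weighted average: C = (74400·0.1700 + 10100·23.20) / 84500 = 247000/84500 = 2.923 mg/L; combined flow 84500 L/s.
After decay, C = 2.923 × e^(−kt) = 2.923 × 0.3387 = 0.9899 mg/L.
Second outfall: C = (84500·0.9899 + 5610·5.000)/90110 = 1.240 mg/L.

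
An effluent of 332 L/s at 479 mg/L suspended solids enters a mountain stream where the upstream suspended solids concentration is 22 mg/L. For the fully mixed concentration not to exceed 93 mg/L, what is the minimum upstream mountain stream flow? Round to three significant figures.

1800 L/s

Set C_mix = 93: (Q·22.00 + 332.0·479.0) / (Q + 332.0) = 93
→ Q = 332.0·(479.0 − 93)/(93 − 22.00) = 1805 L/s.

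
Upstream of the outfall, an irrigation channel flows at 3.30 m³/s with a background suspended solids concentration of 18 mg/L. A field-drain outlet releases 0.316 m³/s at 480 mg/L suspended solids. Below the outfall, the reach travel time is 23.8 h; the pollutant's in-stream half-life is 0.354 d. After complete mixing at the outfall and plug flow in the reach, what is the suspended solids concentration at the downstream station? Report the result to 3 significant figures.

8.37 mg/L

Mass balance: C = (3.300·18.00 + 0.3160·480.0) / 3.616 = 211.1/3.616 = 58.37 mg/L.
Half-life 0.354 d → k = ln 2 / 0.354 = 1.958 d⁻¹.
After decay, C = 58.37 × e^(−kt) = 58.37 × 0.1435 = 8.374 mg/L.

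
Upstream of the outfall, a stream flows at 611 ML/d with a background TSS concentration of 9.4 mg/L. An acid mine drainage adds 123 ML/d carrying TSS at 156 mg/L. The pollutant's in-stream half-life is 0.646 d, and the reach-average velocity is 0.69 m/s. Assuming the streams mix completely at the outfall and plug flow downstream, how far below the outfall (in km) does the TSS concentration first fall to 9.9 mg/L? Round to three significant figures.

Mixed concentration C = ΣQC/ΣQ = (611.0·9.400 + 123.0·156.0) / 734.0 = 24930/734.0 = 33.97 mg/L.
Half-life 0.646 d → k = ln 2 / 0.646 = 1.073 d⁻¹.
Set 33.97·exp(−k·t) = 9.9 → t = ln(33.97/9.9)/k = 99270 s = 27.58 h.
Distance = v·t = 0.69·99270 = 68500 m = 68.50 km.

68.5 km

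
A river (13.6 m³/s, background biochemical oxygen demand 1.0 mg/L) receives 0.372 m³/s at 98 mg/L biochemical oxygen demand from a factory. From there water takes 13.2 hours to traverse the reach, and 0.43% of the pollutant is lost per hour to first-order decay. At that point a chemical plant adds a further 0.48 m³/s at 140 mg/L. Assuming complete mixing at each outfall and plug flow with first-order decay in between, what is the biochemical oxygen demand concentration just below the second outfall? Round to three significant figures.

7.92 mg/L

Mass balance: C = (13.60·1.000 + 0.3720·98.00) / 13.97 = 50.06/13.97 = 3.583 mg/L; combined flow 13.97 m³/s.
0.43%/h lost → k = −ln(1 − 0.0043) = 0.004309 h⁻¹.
Decay over the reach: 3.583·exp(−kt) = 3.583·0.9447 = 3.384 mg/L.
At the second outfall, C = (13.97·3.384 + 0.4800·140.0) / (13.97 + 0.4800) = 7.922 mg/L.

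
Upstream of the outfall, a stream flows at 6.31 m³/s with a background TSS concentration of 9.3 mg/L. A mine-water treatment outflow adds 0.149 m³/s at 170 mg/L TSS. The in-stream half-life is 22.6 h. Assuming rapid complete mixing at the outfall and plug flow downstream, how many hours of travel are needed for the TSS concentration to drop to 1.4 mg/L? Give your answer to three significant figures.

After mixing, C = (6.310·9.300 + 0.1490·170.0) / 6.459 = 84.01/6.459 = 13.01 mg/L.
Half-life 22.6 h → k = ln 2 / 22.6 = 0.03067 h⁻¹ = 0.7361 d⁻¹.
13.01·exp(−k·t) = 1.4 → t = ln(13.01/1.4)/k = 261600 s = 72.68 h.

72.7 h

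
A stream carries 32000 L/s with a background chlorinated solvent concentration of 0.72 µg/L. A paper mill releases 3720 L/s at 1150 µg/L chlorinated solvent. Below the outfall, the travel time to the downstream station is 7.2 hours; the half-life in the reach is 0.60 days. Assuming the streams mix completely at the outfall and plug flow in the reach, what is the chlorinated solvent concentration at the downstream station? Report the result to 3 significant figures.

85.1 µg/L

Mixed concentration C = ΣQC/ΣQ = (32000·0.7200 + 3720·1150) / 35720 = 4301000/35720 = 120.4 µg/L.
Half-life 0.60 d → k = ln 2 / 0.60 = 1.155 d⁻¹.
First-order decay: C = 120.4·exp(−k·t) = 120.4·0.7071 = 85.14 µg/L.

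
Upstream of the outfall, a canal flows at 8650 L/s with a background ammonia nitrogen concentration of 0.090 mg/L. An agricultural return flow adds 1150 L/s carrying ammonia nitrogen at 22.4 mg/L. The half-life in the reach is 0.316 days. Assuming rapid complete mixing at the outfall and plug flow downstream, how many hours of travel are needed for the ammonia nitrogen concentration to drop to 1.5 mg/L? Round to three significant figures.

6.46 h

Flow-weighted average: C = (8650·0.09000 + 1150·22.40) / 9800 = 26540/9800 = 2.708 mg/L.
Half-life 0.316 d → k = ln 2 / 0.316 = 2.194 d⁻¹.
2.708·exp(−k·t) = 1.5 → t = ln(2.708/1.5)/k = 23270 s = 6.464 h.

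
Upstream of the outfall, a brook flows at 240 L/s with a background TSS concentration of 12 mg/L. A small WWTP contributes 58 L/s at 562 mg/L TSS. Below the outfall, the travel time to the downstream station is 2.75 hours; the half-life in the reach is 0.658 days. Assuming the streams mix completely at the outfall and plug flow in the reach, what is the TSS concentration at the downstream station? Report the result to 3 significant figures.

106 mg/L

Flow-weighted average: C = (240.0·12.00 + 58.00·562.0) / 298.0 = 35480/298.0 = 119.0 mg/L.
Half-life 0.658 d → k = ln 2 / 0.658 = 1.053 d⁻¹.
After decay, C = 119.0 × e^(−kt) = 119.0 × 0.8863 = 105.5 mg/L.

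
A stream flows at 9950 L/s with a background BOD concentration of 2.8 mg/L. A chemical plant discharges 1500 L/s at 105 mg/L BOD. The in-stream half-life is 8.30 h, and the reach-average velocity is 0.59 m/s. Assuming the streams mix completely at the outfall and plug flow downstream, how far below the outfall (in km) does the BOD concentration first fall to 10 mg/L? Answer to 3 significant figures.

12.3 km

Mass balance: C = (9950·2.800 + 1500·105.0) / 11450 = 185400/11450 = 16.19 mg/L.
Half-life 8.30 h → k = ln 2 / 8.30 = 0.08351 h⁻¹ = 2.004 d⁻¹.
Set 16.19·exp(−k·t) = 10 → t = ln(16.19/10)/k = 20770 s = 5.768 h.
Distance = v·t = 0.59·20770 = 12250 m = 12.25 km.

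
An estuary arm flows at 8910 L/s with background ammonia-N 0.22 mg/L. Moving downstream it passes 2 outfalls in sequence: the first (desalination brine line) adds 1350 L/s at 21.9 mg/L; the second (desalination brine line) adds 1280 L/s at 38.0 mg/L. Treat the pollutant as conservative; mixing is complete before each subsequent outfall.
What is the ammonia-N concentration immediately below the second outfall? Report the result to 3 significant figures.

After outfall 1: Q = 8910 + 1350 = 10260 L/s; C = (8910·0.2200 + 1350·21.90)/10260 = 3.073 mg/L.
After outfall 2: Q = 10260 + 1280 = 11540 L/s; C = (10260·3.073 + 1280·38.00)/11540 = 6.947 mg/L.

6.95 mg/L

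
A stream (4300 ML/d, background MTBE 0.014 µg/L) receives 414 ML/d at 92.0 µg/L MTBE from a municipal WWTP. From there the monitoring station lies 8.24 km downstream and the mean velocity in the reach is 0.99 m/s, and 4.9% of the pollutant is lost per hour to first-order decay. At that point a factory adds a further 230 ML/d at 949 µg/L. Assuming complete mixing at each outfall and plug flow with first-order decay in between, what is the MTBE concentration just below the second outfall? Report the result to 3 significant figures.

51.0 µg/L

Mass balance: C = (4300·0.01400 + 414.0·92.00) / 4714 = 38150/4714 = 8.093 µg/L; combined flow 4714 ML/d.
Travel time t = 8.24·1000 / 0.99 = 8323 s = 2.312 h.
4.9%/h lost → k = −ln(1 − 0.049) = 0.05024 h⁻¹.
Applying C = C₀e^(−kt): 8.093 × 0.8903 = 7.205 µg/L.
At the second outfall, C = (4714·7.205 + 230.0·949.0) / (4714 + 230.0) = 51.02 µg/L.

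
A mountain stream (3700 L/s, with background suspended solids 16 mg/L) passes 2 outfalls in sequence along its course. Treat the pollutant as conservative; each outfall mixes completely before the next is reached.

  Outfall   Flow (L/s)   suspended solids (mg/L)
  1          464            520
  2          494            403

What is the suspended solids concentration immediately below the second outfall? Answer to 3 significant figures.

107 mg/L

After outfall 1: Q = 3700 + 464.0 = 4164 L/s; C = (3700·16.00 + 464.0·520.0)/4164 = 72.16 mg/L.
After outfall 2: Q = 4164 + 494.0 = 4658 L/s; C = (4164·72.16 + 494.0·403.0)/4658 = 107.2 mg/L.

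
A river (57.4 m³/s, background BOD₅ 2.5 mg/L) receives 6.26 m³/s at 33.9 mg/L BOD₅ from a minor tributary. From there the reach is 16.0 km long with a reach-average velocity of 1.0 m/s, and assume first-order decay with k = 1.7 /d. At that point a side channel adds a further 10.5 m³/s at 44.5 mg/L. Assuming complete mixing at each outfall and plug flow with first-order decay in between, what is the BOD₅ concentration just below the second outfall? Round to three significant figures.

9.80 mg/L

Conservation of mass: C = (57.40·2.500 + 6.260·33.90) / 63.66 = 355.7/63.66 = 5.588 mg/L; combined flow 63.66 m³/s.
Travel time t = 16.0·1000 / 1.0 = 16000 s = 4.444 h.
First-order decay: C = 5.588·exp(−k·t) = 5.588·0.7299 = 4.079 mg/L.
At the second outfall, C = (63.66·4.079 + 10.50·44.50) / (63.66 + 10.50) = 9.802 mg/L.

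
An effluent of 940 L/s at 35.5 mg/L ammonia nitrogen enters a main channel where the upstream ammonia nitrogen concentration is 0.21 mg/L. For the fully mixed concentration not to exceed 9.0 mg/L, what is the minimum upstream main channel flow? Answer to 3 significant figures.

2830 L/s

Set C_mix = 9.0: (Q·0.2100 + 940.0·35.50) / (Q + 940.0) = 9.0
→ Q = 940.0·(35.50 − 9.0)/(9.0 − 0.2100) = 2834 L/s.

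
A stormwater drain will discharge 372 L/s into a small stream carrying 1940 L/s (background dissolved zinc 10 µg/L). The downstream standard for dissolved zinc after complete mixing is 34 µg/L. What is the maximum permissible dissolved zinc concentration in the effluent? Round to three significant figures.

At the limit, (Qr·Cr + Qe·Cₑ)/(Qr + Qe) = 34:
Cₑ = (2312·34 − 1940·10.00) / 372.0 = 159.2 µg/L.

159 µg/L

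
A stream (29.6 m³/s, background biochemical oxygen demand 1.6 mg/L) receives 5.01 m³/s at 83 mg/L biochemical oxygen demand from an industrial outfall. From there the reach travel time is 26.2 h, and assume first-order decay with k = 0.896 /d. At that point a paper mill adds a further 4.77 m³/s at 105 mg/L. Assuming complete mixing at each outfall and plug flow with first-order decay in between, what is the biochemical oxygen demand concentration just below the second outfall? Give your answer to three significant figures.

17.1 mg/L

Mass balance: C = (29.60·1.600 + 5.010·83.00) / 34.61 = 463.2/34.61 = 13.38 mg/L; combined flow 34.61 m³/s.
Decay over the reach: 13.38·exp(−kt) = 13.38·0.3760 = 5.032 mg/L.
Second outfall: C = (34.61·5.032 + 4.770·105.0)/39.38 = 17.14 mg/L.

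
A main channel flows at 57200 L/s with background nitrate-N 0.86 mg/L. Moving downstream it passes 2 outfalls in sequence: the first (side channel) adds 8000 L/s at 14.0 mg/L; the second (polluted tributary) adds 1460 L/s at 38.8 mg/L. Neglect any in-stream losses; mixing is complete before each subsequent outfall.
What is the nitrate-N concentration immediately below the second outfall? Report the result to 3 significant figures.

3.27 mg/L

After outfall 1: Q = 57200 + 8000 = 65200 L/s; C = (57200·0.8600 + 8000·14.00)/65200 = 2.472 mg/L.
After outfall 2: Q = 65200 + 1460 = 66660 L/s; C = (65200·2.472 + 1460·38.80)/66660 = 3.268 mg/L.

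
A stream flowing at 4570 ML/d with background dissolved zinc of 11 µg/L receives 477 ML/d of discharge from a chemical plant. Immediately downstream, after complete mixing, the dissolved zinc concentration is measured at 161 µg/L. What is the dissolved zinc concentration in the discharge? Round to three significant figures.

Mass balance: 4570·11.00 + 477.0·Cₑ = 5047·161.0
→ Cₑ = (5047·161.0 − 4570·11.00) / 477.0 = 1598 µg/L.

1600 µg/L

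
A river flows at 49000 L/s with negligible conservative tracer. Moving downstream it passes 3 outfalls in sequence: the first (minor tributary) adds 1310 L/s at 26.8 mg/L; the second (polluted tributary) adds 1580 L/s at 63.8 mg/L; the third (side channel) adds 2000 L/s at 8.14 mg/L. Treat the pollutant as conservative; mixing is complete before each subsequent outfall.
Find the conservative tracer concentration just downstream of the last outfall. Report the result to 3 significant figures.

Below outfall 1: Q → 50310 L/s, C = (49000·0 + 1310·26.80)/50310 = 0.6978 mg/L.
Below outfall 2: Q → 51890 L/s, C = (50310·0.6978 + 1580·63.80)/51890 = 2.619 mg/L.
Below outfall 3: Q → 53890 L/s, C = (51890·2.619 + 2000·8.140)/53890 = 2.824 mg/L.

2.82 mg/L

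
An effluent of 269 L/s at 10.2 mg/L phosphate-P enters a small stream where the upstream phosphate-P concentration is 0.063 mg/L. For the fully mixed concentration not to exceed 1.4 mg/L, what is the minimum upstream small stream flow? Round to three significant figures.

1770 L/s

Set C_mix = 1.4: (Q·0.06300 + 269.0·10.20) / (Q + 269.0) = 1.4
→ Q = 269.0·(10.20 − 1.4)/(1.4 − 0.06300) = 1771 L/s.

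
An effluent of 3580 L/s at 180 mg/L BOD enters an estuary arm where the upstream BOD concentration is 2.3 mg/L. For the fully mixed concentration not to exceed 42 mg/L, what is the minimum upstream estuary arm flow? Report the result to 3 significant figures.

Set C_mix = 42: (Q·2.300 + 3580·180.0) / (Q + 3580) = 42
→ Q = 3580·(180.0 − 42)/(42 − 2.300) = 12440 L/s.

12400 L/s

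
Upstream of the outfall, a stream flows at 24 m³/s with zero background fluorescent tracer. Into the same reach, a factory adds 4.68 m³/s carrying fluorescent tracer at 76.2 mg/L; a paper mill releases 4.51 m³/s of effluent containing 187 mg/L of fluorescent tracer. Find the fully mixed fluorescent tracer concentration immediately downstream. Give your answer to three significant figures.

36.2 mg/L

Mixed concentration C = ΣQC/ΣQ = (24.00·0 + 4.680·76.20 + 4.510·187.0) / 33.19 = 1200/33.19 = 36.16 mg/L.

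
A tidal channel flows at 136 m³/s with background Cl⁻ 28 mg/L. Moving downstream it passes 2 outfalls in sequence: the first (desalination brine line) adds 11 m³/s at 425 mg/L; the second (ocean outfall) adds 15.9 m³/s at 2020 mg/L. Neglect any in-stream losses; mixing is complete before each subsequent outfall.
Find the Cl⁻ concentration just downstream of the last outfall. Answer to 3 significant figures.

After outfall 1: Q = 136.0 + 11.00 = 147.0 m³/s; C = (136.0·28.00 + 11.00·425.0)/147.0 = 57.71 mg/L.
After outfall 2: Q = 147.0 + 15.90 = 162.9 m³/s; C = (147.0·57.71 + 15.90·2020)/162.9 = 249.2 mg/L.

249 mg/L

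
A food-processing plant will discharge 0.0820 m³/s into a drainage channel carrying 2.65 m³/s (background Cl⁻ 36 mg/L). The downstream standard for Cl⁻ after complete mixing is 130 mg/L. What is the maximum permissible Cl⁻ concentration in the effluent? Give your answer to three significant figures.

At the limit, (Qr·Cr + Qe·Cₑ)/(Qr + Qe) = 130:
Cₑ = (2.732·130 − 2.650·36.00) / 0.08200 = 3168 mg/L.

3170 mg/L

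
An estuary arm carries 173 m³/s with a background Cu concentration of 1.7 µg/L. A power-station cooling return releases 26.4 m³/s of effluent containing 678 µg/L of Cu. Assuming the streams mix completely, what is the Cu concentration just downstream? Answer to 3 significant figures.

Mixed concentration C = ΣQC/ΣQ = (173.0·1.700 + 26.40·678.0) / 199.4 = 18190/199.4 = 91.24 µg/L.

91.2 µg/L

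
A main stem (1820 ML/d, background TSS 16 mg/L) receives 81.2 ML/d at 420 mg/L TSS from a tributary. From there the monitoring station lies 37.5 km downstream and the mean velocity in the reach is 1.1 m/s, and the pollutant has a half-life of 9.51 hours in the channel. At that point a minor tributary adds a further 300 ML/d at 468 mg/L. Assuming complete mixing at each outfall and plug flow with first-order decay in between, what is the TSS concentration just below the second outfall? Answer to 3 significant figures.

78.2 mg/L

After mixing, C = (1820·16.00 + 81.20·420.0) / 1901 = 63220/1901 = 33.25 mg/L; combined flow 1901 ML/d.
Travel time t = 37.5·1000 / 1.1 = 34090 s = 9.470 h.
Half-life 9.51 h → k = ln 2 / 9.51 = 0.07289 h⁻¹ = 1.749 d⁻¹.
First-order decay: C = 33.25·exp(−k·t) = 33.25·0.5015 = 16.68 mg/L.
At the second outfall, C = (1901·16.68 + 300.0·468.0) / (1901 + 300.0) = 78.19 mg/L.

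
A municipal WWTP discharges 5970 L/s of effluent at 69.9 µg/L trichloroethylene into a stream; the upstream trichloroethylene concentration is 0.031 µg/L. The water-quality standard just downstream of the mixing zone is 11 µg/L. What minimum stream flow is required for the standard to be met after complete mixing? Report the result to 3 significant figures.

32100 L/s

Set C_mix = 11: (Q·0.03100 + 5970·69.90) / (Q + 5970) = 11
→ Q = 5970·(69.90 − 11)/(11 − 0.03100) = 32060 L/s.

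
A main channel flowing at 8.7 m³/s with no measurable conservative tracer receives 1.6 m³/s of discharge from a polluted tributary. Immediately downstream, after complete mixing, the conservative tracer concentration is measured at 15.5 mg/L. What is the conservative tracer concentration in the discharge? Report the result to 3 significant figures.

99.8 mg/L

Mass balance: 8.700·0 + 1.600·Cₑ = 10.30·15.50
→ Cₑ = (10.30·15.50 − 8.700·0) / 1.600 = 99.78 mg/L.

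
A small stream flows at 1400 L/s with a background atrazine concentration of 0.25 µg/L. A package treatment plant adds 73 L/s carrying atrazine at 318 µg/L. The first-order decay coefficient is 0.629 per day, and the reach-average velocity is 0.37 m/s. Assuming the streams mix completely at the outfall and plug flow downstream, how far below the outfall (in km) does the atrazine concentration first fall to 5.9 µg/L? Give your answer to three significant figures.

Mixed concentration C = ΣQC/ΣQ = (1400·0.2500 + 73.00·318.0) / 1473 = 23560/1473 = 16.00 µg/L.
Set 16.00·exp(−k·t) = 5.9 → t = ln(16.00/5.9)/k = 137000 s = 38.06 h.
Distance = v·t = 0.37·137000 = 50690 m = 50.69 km.

50.7 km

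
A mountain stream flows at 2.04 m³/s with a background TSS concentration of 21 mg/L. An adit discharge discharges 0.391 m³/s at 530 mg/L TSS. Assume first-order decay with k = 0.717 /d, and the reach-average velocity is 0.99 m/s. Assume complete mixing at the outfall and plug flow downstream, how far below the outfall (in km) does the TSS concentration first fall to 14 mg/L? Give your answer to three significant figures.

238 km

Conservation of mass: C = (2.040·21.00 + 0.3910·530.0) / 2.431 = 250.1/2.431 = 102.9 mg/L.
Set 102.9·exp(−k·t) = 14 → t = ln(102.9/14)/k = 240300 s = 66.76 h.
Distance = v·t = 0.99·240300 = 237900 m = 237.9 km.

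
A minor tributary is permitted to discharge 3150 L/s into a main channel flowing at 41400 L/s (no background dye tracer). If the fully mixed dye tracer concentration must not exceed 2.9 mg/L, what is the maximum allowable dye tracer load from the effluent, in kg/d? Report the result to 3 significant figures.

Mass balance at the limit: 41400·0 + 3150·Cₑ = 44550·2.9 → Cₑ = 41.01 mg/L.
3150 L/s = 3.150 m³/s. Load = 3.150 m³/s × 41.01 g/m³ × 86 400 s/d = 11160 kg/d.

11200 kg/d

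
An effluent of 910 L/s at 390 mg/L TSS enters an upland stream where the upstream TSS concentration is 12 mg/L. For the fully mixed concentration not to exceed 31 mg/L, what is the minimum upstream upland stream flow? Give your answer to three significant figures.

17200 L/s

Set C_mix = 31: (Q·12.00 + 910.0·390.0) / (Q + 910.0) = 31
→ Q = 910.0·(390.0 − 31)/(31 − 12.00) = 17190 L/s.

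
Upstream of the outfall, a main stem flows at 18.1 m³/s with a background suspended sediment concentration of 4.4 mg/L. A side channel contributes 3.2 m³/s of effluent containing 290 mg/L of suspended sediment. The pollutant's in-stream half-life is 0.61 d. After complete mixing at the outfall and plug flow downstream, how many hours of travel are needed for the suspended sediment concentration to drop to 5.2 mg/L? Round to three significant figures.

46.6 h

Flow-weighted average: C = (18.10·4.400 + 3.200·290.0) / 21.30 = 1008/21.30 = 47.31 mg/L.
Half-life 0.61 d → k = ln 2 / 0.61 = 1.136 d⁻¹.
47.31·exp(−k·t) = 5.2 → t = ln(47.31/5.2)/k = 167900 s = 46.64 h.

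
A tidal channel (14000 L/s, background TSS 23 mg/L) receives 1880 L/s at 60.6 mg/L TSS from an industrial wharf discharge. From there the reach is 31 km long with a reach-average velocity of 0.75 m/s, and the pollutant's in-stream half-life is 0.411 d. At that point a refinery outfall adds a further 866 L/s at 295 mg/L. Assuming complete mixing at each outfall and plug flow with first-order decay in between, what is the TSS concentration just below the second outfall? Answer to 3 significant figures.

Conservation of mass: C = (14000·23.00 + 1880·60.60) / 15880 = 435900/15880 = 27.45 mg/L; combined flow 15880 L/s.
Travel time t = 31·1000 / 0.75 = 41330 s = 11.48 h.
Half-life 0.411 d → k = ln 2 / 0.411 = 1.686 d⁻¹.
Applying C = C₀e^(−kt): 27.45 × 0.4463 = 12.25 mg/L.
At the second outfall, C = (15880·12.25 + 866.0·295.0) / (15880 + 866.0) = 26.87 mg/L.

26.9 mg/L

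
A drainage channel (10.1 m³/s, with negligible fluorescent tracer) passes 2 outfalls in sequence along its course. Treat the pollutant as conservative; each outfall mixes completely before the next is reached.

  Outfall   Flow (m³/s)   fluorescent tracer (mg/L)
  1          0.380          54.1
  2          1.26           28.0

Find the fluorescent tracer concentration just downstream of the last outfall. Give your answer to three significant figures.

Below outfall 1: Q → 10.48 m³/s, C = (10.10·0 + 0.3800·54.10)/10.48 = 1.962 mg/L.
Below outfall 2: Q → 11.74 m³/s, C = (10.48·1.962 + 1.260·28.00)/11.74 = 4.756 mg/L.

4.76 mg/L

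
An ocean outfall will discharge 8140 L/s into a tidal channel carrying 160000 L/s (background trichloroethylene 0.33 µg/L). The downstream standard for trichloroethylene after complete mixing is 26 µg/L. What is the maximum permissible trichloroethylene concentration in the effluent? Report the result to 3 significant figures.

At the limit, (Qr·Cr + Qe·Cₑ)/(Qr + Qe) = 26:
Cₑ = (168100·26 − 160000·0.3300) / 8140 = 530.6 µg/L.

531 µg/L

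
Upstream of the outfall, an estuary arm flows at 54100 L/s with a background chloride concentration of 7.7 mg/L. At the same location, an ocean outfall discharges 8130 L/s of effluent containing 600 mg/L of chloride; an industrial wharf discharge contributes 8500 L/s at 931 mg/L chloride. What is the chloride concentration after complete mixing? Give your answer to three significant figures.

Flow-weighted average: C = (54100·7.700 + 8130·600.0 + 8500·931.0) / 70730 = 13210000/70730 = 186.7 mg/L.

187 mg/L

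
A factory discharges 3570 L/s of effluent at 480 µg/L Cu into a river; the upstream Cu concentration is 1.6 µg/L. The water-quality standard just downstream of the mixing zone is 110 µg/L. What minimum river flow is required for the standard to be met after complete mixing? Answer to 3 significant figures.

12200 L/s

Set C_mix = 110: (Q·1.600 + 3570·480.0) / (Q + 3570) = 110
→ Q = 3570·(480.0 − 110)/(110 − 1.600) = 12190 L/s.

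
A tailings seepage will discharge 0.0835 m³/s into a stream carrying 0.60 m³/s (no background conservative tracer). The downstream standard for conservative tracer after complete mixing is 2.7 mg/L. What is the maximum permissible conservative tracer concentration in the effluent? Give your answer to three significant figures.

At the limit, (Qr·Cr + Qe·Cₑ)/(Qr + Qe) = 2.7:
Cₑ = (0.6835·2.7 − 0.6000·0) / 0.08350 = 22.10 mg/L.

22.1 mg/L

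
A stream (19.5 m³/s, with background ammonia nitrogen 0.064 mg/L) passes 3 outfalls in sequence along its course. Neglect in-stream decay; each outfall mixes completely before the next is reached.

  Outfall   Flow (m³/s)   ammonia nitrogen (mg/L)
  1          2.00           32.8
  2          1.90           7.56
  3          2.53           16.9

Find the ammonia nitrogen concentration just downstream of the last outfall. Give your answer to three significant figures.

4.78 mg/L

After outfall 1: Q = 19.50 + 2.000 = 21.50 m³/s; C = (19.50·0.06400 + 2.000·32.80)/21.50 = 3.109 mg/L.
After outfall 2: Q = 21.50 + 1.900 = 23.40 m³/s; C = (21.50·3.109 + 1.900·7.560)/23.40 = 3.471 mg/L.
After outfall 3: Q = 23.40 + 2.530 = 25.93 m³/s; C = (23.40·3.471 + 2.530·16.90)/25.93 = 4.781 mg/L.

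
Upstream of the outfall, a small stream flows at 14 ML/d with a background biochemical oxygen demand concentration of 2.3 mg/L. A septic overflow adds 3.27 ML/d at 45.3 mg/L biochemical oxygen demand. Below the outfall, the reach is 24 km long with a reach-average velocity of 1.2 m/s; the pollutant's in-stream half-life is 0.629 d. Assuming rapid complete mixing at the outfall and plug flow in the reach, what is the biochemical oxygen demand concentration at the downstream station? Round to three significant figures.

Flow-weighted average: C = (14.00·2.300 + 3.270·45.30) / 17.27 = 180.3/17.27 = 10.44 mg/L.
Travel time t = 24·1000 / 1.2 = 20000 s = 5.556 h.
Half-life 0.629 d → k = ln 2 / 0.629 = 1.102 d⁻¹.
First-order decay: C = 10.44·exp(−k·t) = 10.44·0.7748 = 8.091 mg/L.

8.09 mg/L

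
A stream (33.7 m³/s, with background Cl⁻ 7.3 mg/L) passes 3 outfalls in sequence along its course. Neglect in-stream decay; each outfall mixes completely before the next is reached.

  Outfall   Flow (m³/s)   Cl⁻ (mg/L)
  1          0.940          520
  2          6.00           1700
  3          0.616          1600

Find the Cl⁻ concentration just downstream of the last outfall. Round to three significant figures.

289 mg/L

After outfall 1: Q = 33.70 + 0.9400 = 34.64 m³/s; C = (33.70·7.300 + 0.9400·520.0)/34.64 = 21.21 mg/L.
After outfall 2: Q = 34.64 + 6.000 = 40.64 m³/s; C = (34.64·21.21 + 6.000·1700)/40.64 = 269.1 mg/L.
After outfall 3: Q = 40.64 + 0.6160 = 41.26 m³/s; C = (40.64·269.1 + 0.6160·1600)/41.26 = 288.9 mg/L.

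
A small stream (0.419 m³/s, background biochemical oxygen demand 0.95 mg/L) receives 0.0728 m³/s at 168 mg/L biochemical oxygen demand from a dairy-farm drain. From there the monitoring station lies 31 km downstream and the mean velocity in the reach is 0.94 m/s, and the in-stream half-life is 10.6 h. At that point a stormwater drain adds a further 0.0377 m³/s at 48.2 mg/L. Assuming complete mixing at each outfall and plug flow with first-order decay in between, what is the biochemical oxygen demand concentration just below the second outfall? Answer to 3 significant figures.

16.5 mg/L

Mass balance: C = (0.4190·0.9500 + 0.07280·168.0) / 0.4918 = 12.63/0.4918 = 25.68 mg/L; combined flow 0.4918 m³/s.
Travel time t = 31·1000 / 0.94 = 32980 s = 9.161 h.
Half-life 10.6 h → k = ln 2 / 10.6 = 0.06539 h⁻¹ = 1.569 d⁻¹.
After decay, C = 25.68 × e^(−kt) = 25.68 × 0.5493 = 14.11 mg/L.
At the second outfall, C = (0.4918·14.11 + 0.03770·48.20) / (0.4918 + 0.03770) = 16.53 mg/L.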